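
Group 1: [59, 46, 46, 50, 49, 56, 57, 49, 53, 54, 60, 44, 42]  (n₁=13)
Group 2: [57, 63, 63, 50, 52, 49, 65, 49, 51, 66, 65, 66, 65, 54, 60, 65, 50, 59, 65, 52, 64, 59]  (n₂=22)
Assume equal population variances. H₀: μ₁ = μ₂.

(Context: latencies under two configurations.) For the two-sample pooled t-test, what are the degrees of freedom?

degrees of freedom = 33

df = n₁ + n₂ − 2 = 13 + 22 − 2 = 33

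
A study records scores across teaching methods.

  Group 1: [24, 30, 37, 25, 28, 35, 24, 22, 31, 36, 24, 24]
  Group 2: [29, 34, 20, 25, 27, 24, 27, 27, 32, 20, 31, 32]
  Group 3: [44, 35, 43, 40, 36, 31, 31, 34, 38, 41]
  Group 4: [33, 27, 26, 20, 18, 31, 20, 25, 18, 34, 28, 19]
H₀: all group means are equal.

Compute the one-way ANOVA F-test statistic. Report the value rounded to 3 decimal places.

test statistic = 11.603

Group means [28.33, 27.33, 37.30, 24.92], grand mean 29.130
SSB = Σnᵢ(x̄ᵢ−x̄)² = 926.867; SSW = ΣΣ(x−x̄ᵢ)² = 1118.350
MSB = 926.867/3 = 308.9558; MSW = 1118.350/42 = 26.6274
F = MSB/MSW = 11.6029
df = (3, 42)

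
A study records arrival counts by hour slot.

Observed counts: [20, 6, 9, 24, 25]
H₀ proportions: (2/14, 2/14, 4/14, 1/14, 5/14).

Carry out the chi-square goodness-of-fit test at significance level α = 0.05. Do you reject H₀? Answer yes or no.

n = 84; E_i = n·p_i = [12.00, 12.00, 24.00, 6.00, 30.00]
χ² = (20−12.00)²/12.00 + (6−12.00)²/12.00 + (9−24.00)²/24.00 + (24−6.00)²/6.00 + (25−30.00)²/30.00 = 72.5417
df = 4
p-value (upper-tail) = 0.00000
At α=0.05: p < α → reject H₀

reject H₀: yes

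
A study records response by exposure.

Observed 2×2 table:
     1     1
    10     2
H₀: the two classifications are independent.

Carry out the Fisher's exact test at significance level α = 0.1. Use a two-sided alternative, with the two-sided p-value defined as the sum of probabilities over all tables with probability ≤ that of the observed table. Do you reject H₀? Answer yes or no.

reject H₀: no

Margins: r₁=2, r₂=12, c₁=11, c₂=3, n=14
p_obs = C(2,1)·C(12,10)/C(14,11); sum pmf over tables with pmf ≤ p_obs
p-value (two-sided) = 0.39560
At α=0.1: p ≥ α → fail to reject H₀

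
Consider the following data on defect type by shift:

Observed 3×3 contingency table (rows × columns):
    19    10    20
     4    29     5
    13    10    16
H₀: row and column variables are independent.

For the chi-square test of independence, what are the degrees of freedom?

degrees of freedom = 4

df = (r−1)(c−1) = (3−1)·(3−1) = 4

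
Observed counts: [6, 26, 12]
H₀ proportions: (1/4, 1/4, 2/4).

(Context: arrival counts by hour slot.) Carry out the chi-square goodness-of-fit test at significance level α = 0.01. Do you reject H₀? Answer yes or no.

reject H₀: yes

n = 44; E_i = n·p_i = [11.00, 11.00, 22.00]
χ² = (6−11.00)²/11.00 + (26−11.00)²/11.00 + (12−22.00)²/22.00 = 27.2727
df = 2
p-value (upper-tail) = 0.00000
At α=0.01: p < α → reject H₀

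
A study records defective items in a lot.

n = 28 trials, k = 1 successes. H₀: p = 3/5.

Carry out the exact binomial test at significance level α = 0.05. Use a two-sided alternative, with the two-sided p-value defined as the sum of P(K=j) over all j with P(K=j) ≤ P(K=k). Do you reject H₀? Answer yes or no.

reject H₀: yes

Exact binomial: n=28, k=1, p₀=3/5=0.6000
P(X=j) = C(n,j)·p₀^j·(1−p₀)^(n−j); p = Σ P(X=j) over j with P(X=j) ≤ P(X=1)
p-value (two-sided) = 0.00000
At α=0.05: p < α → reject H₀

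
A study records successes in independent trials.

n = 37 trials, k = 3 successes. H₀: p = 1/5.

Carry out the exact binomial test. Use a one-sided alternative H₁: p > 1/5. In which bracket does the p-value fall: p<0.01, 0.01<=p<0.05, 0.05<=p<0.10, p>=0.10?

Exact binomial: n=37, k=3, p₀=1/5=0.2000
P(X≥3) from Σ C(n,i)·p₀^i·(1−p₀)^(n−i)
p-value (one-sided, H₁ greater) = 0.98653
→ bracket: p>=0.10

p-value bracket: p>=0.10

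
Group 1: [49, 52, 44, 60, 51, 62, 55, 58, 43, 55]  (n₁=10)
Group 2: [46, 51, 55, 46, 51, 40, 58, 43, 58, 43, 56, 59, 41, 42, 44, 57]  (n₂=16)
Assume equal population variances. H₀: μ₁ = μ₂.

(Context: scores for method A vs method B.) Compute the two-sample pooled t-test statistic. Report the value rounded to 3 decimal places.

test statistic = 1.297

x̄₁=52.900, s₁=6.367, n₁=10
x̄₂=49.375, s₂=6.956, n₂=16
s_p² = [9·6.367² + 15·6.956²]/24 = 45.4438
SE = √(s_p²·(1/10+1/16)) = 2.7175
t = (52.900−49.375)/2.7175 = 1.2972
df = 24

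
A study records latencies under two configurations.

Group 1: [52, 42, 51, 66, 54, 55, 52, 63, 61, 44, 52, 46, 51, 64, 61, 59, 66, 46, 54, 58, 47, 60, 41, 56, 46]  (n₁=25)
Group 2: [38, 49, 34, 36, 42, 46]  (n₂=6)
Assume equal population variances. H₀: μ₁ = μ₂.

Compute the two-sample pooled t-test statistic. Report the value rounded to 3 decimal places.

x̄₁=53.880, s₁=7.452, n₁=25
x̄₂=40.833, s₂=5.879, n₂=6
s_p² = [24·7.452² + 5·5.879²]/29 = 51.9129
SE = √(s_p²·(1/25+1/6)) = 3.2755
t = (53.880−40.833)/3.2755 = 3.9832
df = 29

test statistic = 3.983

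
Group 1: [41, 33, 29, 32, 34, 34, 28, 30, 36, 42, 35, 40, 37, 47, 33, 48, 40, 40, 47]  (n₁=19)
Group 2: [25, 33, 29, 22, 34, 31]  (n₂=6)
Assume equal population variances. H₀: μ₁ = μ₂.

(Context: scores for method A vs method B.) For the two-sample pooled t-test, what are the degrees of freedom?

degrees of freedom = 23

df = n₁ + n₂ − 2 = 19 + 6 − 2 = 23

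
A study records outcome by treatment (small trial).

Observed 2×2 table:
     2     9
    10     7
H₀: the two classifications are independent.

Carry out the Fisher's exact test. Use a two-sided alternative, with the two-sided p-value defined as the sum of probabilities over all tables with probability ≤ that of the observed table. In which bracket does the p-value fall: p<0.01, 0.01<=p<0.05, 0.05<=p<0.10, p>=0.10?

Margins: r₁=11, r₂=17, c₁=12, c₂=16, n=28
p_obs = C(11,2)·C(17,10)/C(28,12); sum pmf over tables with pmf ≤ p_obs
p-value (two-sided) = 0.05403
→ bracket: 0.05<=p<0.10

p-value bracket: 0.05<=p<0.10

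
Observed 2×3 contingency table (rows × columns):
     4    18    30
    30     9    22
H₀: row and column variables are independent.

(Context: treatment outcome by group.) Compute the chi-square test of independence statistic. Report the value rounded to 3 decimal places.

Row totals [52, 61], col totals [34, 27, 52], n=113
χ² = (4−15.65)²/15.65 + (18−12.42)²/12.42 + (30−23.93)²/23.93 + (30−18.35)²/18.35 + (9−14.58)²/14.58 + (22−28.07)²/28.07 = 23.5457
df = 2

test statistic = 23.546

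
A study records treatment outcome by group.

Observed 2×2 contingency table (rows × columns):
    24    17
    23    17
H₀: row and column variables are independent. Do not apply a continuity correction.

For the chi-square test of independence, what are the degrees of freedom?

degrees of freedom = 1

df = (r−1)(c−1) = (2−1)·(2−1) = 1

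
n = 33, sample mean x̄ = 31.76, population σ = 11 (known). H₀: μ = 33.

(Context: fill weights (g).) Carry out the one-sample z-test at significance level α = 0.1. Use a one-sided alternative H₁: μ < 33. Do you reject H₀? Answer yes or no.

reject H₀: no

SE = σ/√n = 11/√33 = 1.9149
z = (x̄−μ₀)/SE = (31.76−33)/1.9149 = -0.6476
p-value (one-sided, H₁ less) = 0.25863
At α=0.1: p ≥ α → fail to reject H₀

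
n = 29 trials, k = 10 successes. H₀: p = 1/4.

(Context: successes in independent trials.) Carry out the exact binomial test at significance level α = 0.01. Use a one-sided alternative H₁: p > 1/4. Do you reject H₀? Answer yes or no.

reject H₀: no

Exact binomial: n=29, k=10, p₀=1/4=0.2500
P(X≥10) from Σ C(n,i)·p₀^i·(1−p₀)^(n−i)
p-value (one-sided, H₁ greater) = 0.16630
At α=0.01: p ≥ α → fail to reject H₀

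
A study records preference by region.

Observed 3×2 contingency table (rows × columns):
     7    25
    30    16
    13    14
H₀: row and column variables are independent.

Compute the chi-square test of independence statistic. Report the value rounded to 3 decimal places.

Row totals [32, 46, 27], col totals [50, 55], n=105
χ² = (7−15.24)²/15.24 + (25−16.76)²/16.76 + (30−21.90)²/21.90 + (16−24.10)²/24.10 + (13−12.86)²/12.86 + (14−14.14)²/14.14 = 14.2170
df = 2

test statistic = 14.217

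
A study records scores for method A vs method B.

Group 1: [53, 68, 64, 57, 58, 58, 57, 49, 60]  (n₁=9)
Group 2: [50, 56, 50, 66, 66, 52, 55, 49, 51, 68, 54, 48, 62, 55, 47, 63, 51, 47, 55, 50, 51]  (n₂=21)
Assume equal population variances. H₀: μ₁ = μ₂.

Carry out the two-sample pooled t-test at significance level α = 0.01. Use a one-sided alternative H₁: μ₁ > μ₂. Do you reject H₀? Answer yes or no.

x̄₁=58.222, s₁=5.563, n₁=9
x̄₂=54.571, s₂=6.585, n₂=21
s_p² = [8·5.563² + 20·6.585²]/28 = 39.8107
SE = √(s_p²·(1/9+1/21)) = 2.5138
t = (58.222−54.571)/2.5138 = 1.4523
df = 28
p-value (one-sided, H₁ greater) = 0.07877
At α=0.01: p ≥ α → fail to reject H₀

reject H₀: no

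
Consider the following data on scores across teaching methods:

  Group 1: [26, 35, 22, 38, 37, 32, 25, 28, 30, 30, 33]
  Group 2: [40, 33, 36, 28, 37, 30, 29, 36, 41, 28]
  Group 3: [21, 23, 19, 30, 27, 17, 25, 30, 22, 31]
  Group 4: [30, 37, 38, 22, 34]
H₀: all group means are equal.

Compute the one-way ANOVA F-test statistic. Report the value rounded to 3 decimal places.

test statistic = 5.900

Group means [30.55, 33.80, 24.50, 32.20], grand mean 30.000
SSB = Σnᵢ(x̄ᵢ−x̄)² = 474.373; SSW = ΣΣ(x−x̄ᵢ)² = 857.627
MSB = 474.373/3 = 158.1242; MSW = 857.627/32 = 26.8009
F = MSB/MSW = 5.9000
df = (3, 32)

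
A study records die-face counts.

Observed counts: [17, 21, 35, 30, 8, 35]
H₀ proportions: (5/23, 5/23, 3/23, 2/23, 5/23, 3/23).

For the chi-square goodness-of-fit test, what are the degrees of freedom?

df = k − 1 = 6 − 1 = 5

degrees of freedom = 5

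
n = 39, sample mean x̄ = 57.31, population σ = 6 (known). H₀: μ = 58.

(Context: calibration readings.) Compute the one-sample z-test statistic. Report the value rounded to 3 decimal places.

test statistic = -0.718

SE = σ/√n = 6/√39 = 0.9608
z = (x̄−μ₀)/SE = (57.31−58)/0.9608 = -0.7182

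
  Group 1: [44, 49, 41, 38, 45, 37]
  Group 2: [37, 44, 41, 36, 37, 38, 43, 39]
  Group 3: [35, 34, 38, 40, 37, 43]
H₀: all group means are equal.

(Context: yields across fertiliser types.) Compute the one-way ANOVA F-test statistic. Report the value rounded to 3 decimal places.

Group means [42.33, 39.38, 37.83], grand mean 39.800
SSB = Σnᵢ(x̄ᵢ−x̄)² = 63.158; SSW = ΣΣ(x−x̄ᵢ)² = 220.042
MSB = 63.158/2 = 31.5792; MSW = 220.042/17 = 12.9436
F = MSB/MSW = 2.4397
df = (2, 17)

test statistic = 2.440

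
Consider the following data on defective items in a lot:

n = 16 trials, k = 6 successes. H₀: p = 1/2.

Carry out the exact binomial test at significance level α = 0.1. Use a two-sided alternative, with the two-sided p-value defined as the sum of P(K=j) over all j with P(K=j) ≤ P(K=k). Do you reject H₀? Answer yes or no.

reject H₀: no

Exact binomial: n=16, k=6, p₀=1/2=0.5000
P(X=j) = C(n,j)·p₀^j·(1−p₀)^(n−j); p = Σ P(X=j) over j with P(X=j) ≤ P(X=6)
p-value (two-sided) = 0.45450
At α=0.1: p ≥ α → fail to reject H₀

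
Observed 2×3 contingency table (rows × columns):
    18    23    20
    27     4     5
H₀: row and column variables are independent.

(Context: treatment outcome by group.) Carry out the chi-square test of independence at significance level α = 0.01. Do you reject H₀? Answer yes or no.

Row totals [61, 36], col totals [45, 27, 25], n=97
χ² = (18−28.30)²/28.30 + (23−16.98)²/16.98 + (20−15.72)²/15.72 + (27−16.70)²/16.70 + (4−10.02)²/10.02 + (5−9.28)²/9.28 = 18.9884
df = 2
p-value (upper-tail) = 0.00008
At α=0.01: p < α → reject H₀

reject H₀: yes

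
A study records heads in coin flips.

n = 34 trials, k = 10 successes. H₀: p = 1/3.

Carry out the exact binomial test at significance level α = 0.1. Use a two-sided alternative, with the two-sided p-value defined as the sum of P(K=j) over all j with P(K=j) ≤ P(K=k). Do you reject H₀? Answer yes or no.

reject H₀: no

Exact binomial: n=34, k=10, p₀=1/3=0.3333
P(X=j) = C(n,j)·p₀^j·(1−p₀)^(n−j); p = Σ P(X=j) over j with P(X=j) ≤ P(X=10)
p-value (two-sided) = 0.71818
At α=0.1: p ≥ α → fail to reject H₀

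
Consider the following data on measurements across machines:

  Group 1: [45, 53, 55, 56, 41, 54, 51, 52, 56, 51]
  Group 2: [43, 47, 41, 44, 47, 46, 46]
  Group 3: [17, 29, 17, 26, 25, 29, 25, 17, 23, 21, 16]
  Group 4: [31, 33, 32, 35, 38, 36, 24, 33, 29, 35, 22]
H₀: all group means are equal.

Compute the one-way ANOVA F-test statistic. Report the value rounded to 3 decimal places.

Group means [51.40, 44.86, 22.27, 31.64], grand mean 36.436
SSB = Σnᵢ(x̄ᵢ−x̄)² = 5195.605; SSW = ΣΣ(x−x̄ᵢ)² = 733.984
MSB = 5195.605/3 = 1731.8684; MSW = 733.984/35 = 20.9710
F = MSB/MSW = 82.5840
df = (3, 35)

test statistic = 82.584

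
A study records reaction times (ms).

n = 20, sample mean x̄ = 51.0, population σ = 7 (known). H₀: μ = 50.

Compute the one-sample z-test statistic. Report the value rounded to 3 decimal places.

test statistic = 0.639

SE = σ/√n = 7/√20 = 1.5652
z = (x̄−μ₀)/SE = (51.0−50)/1.5652 = 0.6389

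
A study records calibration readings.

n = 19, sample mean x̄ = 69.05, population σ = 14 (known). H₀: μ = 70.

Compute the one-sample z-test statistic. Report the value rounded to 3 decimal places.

test statistic = -0.296

SE = σ/√n = 14/√19 = 3.2118
z = (x̄−μ₀)/SE = (69.05−70)/3.2118 = -0.2958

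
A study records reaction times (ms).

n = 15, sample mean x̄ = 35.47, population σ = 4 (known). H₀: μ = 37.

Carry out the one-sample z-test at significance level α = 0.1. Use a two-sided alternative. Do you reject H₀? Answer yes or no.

SE = σ/√n = 4/√15 = 1.0328
z = (x̄−μ₀)/SE = (35.47−37)/1.0328 = -1.4814
p-value (two-sided) = 0.13850
At α=0.1: p ≥ α → fail to reject H₀

reject H₀: no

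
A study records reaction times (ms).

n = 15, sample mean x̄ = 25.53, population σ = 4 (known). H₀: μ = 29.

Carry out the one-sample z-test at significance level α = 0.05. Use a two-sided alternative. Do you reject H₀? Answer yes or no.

SE = σ/√n = 4/√15 = 1.0328
z = (x̄−μ₀)/SE = (25.53−29)/1.0328 = -3.3598
p-value (two-sided) = 0.00078
At α=0.05: p < α → reject H₀

reject H₀: yes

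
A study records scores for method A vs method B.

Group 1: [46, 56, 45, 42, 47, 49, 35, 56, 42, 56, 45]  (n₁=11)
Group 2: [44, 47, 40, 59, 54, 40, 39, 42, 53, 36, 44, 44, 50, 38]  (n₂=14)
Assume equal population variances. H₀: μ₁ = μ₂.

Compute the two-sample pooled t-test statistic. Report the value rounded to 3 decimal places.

test statistic = 0.802

x̄₁=47.182, s₁=6.705, n₁=11
x̄₂=45.000, s₂=6.782, n₂=14
s_p² = [10·6.705² + 13·6.782²]/23 = 45.5494
SE = √(s_p²·(1/11+1/14)) = 2.7193
t = (47.182−45.000)/2.7193 = 0.8024
df = 23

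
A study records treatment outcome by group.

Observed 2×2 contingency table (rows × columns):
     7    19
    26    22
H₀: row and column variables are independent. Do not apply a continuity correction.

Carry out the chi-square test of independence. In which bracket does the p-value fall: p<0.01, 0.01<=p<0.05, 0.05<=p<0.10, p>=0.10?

Row totals [26, 48], col totals [33, 41], n=74
χ² = (7−11.59)²/11.59 + (19−14.41)²/14.41 + (26−21.41)²/21.41 + (22−26.59)²/26.59 = 5.0661
df = 1
p-value (upper-tail) = 0.02440
→ bracket: 0.01<=p<0.05

p-value bracket: 0.01<=p<0.05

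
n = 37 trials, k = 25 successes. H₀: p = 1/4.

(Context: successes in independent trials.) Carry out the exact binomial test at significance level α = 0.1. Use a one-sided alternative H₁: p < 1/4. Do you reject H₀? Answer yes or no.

Exact binomial: n=37, k=25, p₀=1/4=0.2500
P(X≤25) from Σ C(n,i)·p₀^i·(1−p₀)^(n−i)
p-value (one-sided, H₁ less) = 1.00000
At α=0.1: p ≥ α → fail to reject H₀

reject H₀: no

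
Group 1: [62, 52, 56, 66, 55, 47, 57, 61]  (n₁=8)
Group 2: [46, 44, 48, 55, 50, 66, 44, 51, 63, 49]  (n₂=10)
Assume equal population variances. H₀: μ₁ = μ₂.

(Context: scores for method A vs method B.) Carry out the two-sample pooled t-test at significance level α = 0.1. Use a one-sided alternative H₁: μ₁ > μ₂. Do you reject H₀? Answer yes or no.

x̄₁=57.000, s₁=6.000, n₁=8
x̄₂=51.600, s₂=7.589, n₂=10
s_p² = [7·6.000² + 9·7.589²]/16 = 48.1500
SE = √(s_p²·(1/8+1/10)) = 3.2915
t = (57.000−51.600)/3.2915 = 1.6406
df = 16
p-value (one-sided, H₁ greater) = 0.06019
At α=0.1: p < α → reject H₀

reject H₀: yes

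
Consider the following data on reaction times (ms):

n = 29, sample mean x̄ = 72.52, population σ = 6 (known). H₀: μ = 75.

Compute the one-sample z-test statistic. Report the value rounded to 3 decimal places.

test statistic = -2.226

SE = σ/√n = 6/√29 = 1.1142
z = (x̄−μ₀)/SE = (72.52−75)/1.1142 = -2.2259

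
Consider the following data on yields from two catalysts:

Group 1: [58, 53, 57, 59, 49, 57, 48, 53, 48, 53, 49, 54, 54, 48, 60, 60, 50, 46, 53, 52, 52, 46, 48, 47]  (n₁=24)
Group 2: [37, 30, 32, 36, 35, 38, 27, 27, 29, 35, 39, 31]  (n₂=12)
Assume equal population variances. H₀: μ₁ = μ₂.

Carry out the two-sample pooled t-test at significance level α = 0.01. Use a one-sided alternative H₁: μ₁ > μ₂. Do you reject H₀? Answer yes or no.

reject H₀: yes

x̄₁=52.250, s₁=4.455, n₁=24
x̄₂=33.000, s₂=4.221, n₂=12
s_p² = [23·4.455² + 11·4.221²]/34 = 19.1912
SE = √(s_p²·(1/24+1/12)) = 1.5488
t = (52.250−33.000)/1.5488 = 12.4287
df = 34
p-value (one-sided, H₁ greater) = 0.00000
At α=0.01: p < α → reject H₀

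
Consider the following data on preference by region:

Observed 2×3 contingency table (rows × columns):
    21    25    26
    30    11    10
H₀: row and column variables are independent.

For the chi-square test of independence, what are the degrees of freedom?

df = (r−1)(c−1) = (2−1)·(3−1) = 2

degrees of freedom = 2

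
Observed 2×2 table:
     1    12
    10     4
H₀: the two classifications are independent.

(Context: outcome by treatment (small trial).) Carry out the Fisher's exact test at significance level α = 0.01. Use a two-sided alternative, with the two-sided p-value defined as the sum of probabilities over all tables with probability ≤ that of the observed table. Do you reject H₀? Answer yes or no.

Margins: r₁=13, r₂=14, c₁=11, c₂=16, n=27
p_obs = C(13,1)·C(14,10)/C(27,11); sum pmf over tables with pmf ≤ p_obs
p-value (two-sided) = 0.00134
At α=0.01: p < α → reject H₀

reject H₀: yes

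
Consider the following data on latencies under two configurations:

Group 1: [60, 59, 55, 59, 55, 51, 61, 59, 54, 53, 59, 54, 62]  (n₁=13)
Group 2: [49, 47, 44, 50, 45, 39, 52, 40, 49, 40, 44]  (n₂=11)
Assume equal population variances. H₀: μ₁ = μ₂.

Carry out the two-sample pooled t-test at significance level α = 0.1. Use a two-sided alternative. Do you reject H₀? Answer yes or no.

x̄₁=57.000, s₁=3.464, n₁=13
x̄₂=45.364, s₂=4.433, n₂=11
s_p² = [12·3.464² + 10·4.433²]/22 = 15.4793
SE = √(s_p²·(1/13+1/11)) = 1.6118
t = (57.000−45.364)/1.6118 = 7.2194
df = 22
p-value (two-sided) = 0.00000
At α=0.1: p < α → reject H₀

reject H₀: yes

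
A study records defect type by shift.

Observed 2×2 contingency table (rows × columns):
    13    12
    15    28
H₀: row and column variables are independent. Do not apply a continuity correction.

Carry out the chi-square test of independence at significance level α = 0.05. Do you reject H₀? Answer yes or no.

reject H₀: no

Row totals [25, 43], col totals [28, 40], n=68
χ² = (13−10.29)²/10.29 + (12−14.71)²/14.71 + (15−17.71)²/17.71 + (28−25.29)²/25.29 = 1.9121
df = 1
p-value (upper-tail) = 0.16673
At α=0.05: p ≥ α → fail to reject H₀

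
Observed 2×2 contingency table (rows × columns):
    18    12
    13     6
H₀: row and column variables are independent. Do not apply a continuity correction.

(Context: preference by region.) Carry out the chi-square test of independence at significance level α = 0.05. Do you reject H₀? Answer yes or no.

reject H₀: no

Row totals [30, 19], col totals [31, 18], n=49
χ² = (18−18.98)²/18.98 + (12−11.02)²/11.02 + (13−12.02)²/12.02 + (6−6.98)²/6.98 = 0.3550
df = 1
p-value (upper-tail) = 0.55132
At α=0.05: p ≥ α → fail to reject H₀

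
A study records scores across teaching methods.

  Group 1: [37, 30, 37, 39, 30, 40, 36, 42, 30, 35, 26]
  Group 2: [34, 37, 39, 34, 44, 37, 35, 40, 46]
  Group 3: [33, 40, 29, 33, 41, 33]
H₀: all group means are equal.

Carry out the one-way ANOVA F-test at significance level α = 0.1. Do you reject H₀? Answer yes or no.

Group means [34.73, 38.44, 34.83], grand mean 36.038
SSB = Σnᵢ(x̄ᵢ−x̄)² = 79.724; SSW = ΣΣ(x−x̄ᵢ)² = 509.237
MSB = 79.724/2 = 39.8621; MSW = 509.237/23 = 22.1408
F = MSB/MSW = 1.8004
df = (2, 23)
p-value (upper-tail) = 0.18775
At α=0.1: p ≥ α → fail to reject H₀

reject H₀: no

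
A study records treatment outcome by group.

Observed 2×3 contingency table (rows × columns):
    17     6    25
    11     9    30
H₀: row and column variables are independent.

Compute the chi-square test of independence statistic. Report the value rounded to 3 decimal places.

test statistic = 2.300

Row totals [48, 50], col totals [28, 15, 55], n=98
χ² = (17−13.71)²/13.71 + (6−7.35)²/7.35 + (25−26.94)²/26.94 + (11−14.29)²/14.29 + (9−7.65)²/7.65 + (30−28.06)²/28.06 = 2.3004
df = 2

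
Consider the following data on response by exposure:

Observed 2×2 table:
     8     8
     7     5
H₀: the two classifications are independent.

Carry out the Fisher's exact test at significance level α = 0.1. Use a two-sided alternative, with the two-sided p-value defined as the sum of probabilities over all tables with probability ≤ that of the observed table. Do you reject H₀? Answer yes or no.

Margins: r₁=16, r₂=12, c₁=15, c₂=13, n=28
p_obs = C(16,8)·C(12,7)/C(28,15); sum pmf over tables with pmf ≤ p_obs
p-value (two-sided) = 0.71768
At α=0.1: p ≥ α → fail to reject H₀

reject H₀: no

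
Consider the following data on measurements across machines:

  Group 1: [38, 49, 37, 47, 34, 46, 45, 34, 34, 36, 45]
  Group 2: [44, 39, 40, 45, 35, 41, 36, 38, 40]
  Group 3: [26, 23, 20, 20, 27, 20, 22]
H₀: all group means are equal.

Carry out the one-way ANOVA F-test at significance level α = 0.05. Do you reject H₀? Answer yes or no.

Group means [40.45, 39.78, 22.57], grand mean 35.593
SSB = Σnᵢ(x̄ᵢ−x̄)² = 1604.521; SSW = ΣΣ(x−x̄ᵢ)² = 489.997
MSB = 1604.521/2 = 802.2607; MSW = 489.997/24 = 20.4165
F = MSB/MSW = 39.2946
df = (2, 24)
p-value (upper-tail) = 0.00000
At α=0.05: p < α → reject H₀

reject H₀: yes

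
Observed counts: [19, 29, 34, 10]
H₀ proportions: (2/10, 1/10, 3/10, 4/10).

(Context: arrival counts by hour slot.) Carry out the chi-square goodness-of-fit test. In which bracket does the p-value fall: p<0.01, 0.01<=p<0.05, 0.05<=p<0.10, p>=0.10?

p-value bracket: p<0.01

n = 92; E_i = n·p_i = [18.40, 9.20, 27.60, 36.80]
χ² = (19−18.40)²/18.40 + (29−9.20)²/9.20 + (34−27.60)²/27.60 + (10−36.80)²/36.80 = 63.6341
df = 3
p-value (upper-tail) = 0.00000
→ bracket: p<0.01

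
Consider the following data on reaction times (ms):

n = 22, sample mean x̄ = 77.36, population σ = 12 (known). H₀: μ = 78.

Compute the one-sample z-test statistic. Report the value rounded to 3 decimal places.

SE = σ/√n = 12/√22 = 2.5584
z = (x̄−μ₀)/SE = (77.36−78)/2.5584 = -0.2502

test statistic = -0.250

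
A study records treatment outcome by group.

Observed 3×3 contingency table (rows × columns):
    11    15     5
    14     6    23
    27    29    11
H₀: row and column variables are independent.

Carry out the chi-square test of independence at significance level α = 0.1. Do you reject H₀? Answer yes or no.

reject H₀: yes

Row totals [31, 43, 67], col totals [52, 50, 39], n=141
χ² = (11−11.43)²/11.43 + (15−10.99)²/10.99 + (5−8.57)²/8.57 + (14−15.86)²/15.86 + (6−15.25)²/15.25 + (23−11.89)²/11.89 + (27−24.71)²/24.71 + (29−23.76)²/23.76 + (11−18.53)²/18.53 = 23.5950
df = 4
p-value (upper-tail) = 0.00010
At α=0.1: p < α → reject H₀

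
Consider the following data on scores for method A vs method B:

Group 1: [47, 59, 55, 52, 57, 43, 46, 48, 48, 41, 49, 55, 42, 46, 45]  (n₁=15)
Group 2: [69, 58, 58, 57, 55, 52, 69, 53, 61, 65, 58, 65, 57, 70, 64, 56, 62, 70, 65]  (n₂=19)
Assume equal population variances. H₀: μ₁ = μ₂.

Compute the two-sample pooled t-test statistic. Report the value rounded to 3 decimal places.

x̄₁=48.867, s₁=5.566, n₁=15
x̄₂=61.263, s₂=5.829, n₂=19
s_p² = [14·5.566² + 18·5.829²]/32 = 32.6693
SE = √(s_p²·(1/15+1/19)) = 1.9742
t = (48.867−61.263)/1.9742 = -6.2793
df = 32

test statistic = -6.279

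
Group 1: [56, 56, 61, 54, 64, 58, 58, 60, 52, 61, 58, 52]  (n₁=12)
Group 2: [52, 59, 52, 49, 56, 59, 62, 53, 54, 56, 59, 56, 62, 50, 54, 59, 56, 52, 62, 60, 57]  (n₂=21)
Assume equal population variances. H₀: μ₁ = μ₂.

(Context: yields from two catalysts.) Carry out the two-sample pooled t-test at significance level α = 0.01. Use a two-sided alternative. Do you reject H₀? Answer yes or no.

x̄₁=57.500, s₁=3.705, n₁=12
x̄₂=56.143, s₂=3.941, n₂=21
s_p² = [11·3.705² + 20·3.941²]/31 = 14.8894
SE = √(s_p²·(1/12+1/21)) = 1.3964
t = (57.500−56.143)/1.3964 = 0.9719
df = 31
p-value (two-sided) = 0.33861
At α=0.01: p ≥ α → fail to reject H₀

reject H₀: no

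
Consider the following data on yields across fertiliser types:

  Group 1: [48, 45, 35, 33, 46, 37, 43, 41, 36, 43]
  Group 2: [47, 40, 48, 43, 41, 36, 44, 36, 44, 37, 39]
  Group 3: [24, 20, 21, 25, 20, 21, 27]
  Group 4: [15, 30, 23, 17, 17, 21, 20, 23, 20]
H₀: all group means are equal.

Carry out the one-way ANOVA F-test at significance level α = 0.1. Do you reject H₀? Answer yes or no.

reject H₀: yes

Group means [40.70, 41.36, 22.57, 20.67], grand mean 32.595
SSB = Σnᵢ(x̄ᵢ−x̄)² = 3486.559; SSW = ΣΣ(x−x̄ᵢ)² = 618.360
MSB = 3486.559/3 = 1162.1864; MSW = 618.360/33 = 18.7382
F = MSB/MSW = 62.0224
df = (3, 33)
p-value (upper-tail) = 0.00000
At α=0.1: p < α → reject H₀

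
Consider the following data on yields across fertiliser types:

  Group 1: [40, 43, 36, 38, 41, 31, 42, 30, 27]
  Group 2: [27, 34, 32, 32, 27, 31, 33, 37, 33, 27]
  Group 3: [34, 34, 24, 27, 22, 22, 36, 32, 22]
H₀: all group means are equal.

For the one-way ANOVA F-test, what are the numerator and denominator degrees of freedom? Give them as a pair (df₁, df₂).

degrees of freedom = [2, 25]

k = 3 groups, N = 28 total
df = (k−1, N−k) = (3−1, 28−3) = (2, 25)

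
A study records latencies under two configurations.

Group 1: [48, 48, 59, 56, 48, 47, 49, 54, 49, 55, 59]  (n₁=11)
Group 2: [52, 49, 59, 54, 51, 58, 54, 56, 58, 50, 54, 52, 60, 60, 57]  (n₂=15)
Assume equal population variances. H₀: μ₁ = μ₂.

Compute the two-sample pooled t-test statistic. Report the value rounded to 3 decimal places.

x̄₁=52.000, s₁=4.669, n₁=11
x̄₂=54.933, s₂=3.654, n₂=15
s_p² = [10·4.669² + 14·3.654²]/24 = 16.8722
SE = √(s_p²·(1/11+1/15)) = 1.6305
t = (52.000−54.933)/1.6305 = -1.7990
df = 24

test statistic = -1.799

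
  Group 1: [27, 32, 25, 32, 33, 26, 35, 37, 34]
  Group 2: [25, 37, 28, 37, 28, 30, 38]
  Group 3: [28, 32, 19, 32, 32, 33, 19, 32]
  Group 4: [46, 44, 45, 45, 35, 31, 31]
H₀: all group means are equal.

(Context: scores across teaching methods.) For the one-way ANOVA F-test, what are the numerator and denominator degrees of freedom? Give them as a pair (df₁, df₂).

k = 4 groups, N = 31 total
df = (k−1, N−k) = (4−1, 31−4) = (3, 27)

degrees of freedom = [3, 27]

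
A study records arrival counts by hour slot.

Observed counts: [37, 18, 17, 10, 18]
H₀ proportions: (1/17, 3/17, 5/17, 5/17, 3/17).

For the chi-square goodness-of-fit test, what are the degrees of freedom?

df = k − 1 = 5 − 1 = 4

degrees of freedom = 4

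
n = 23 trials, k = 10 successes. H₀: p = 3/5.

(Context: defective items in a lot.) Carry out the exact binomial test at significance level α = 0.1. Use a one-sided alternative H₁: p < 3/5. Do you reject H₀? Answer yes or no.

reject H₀: yes

Exact binomial: n=23, k=10, p₀=3/5=0.6000
P(X≤10) from Σ C(n,i)·p₀^i·(1−p₀)^(n−i)
p-value (one-sided, H₁ less) = 0.08135
At α=0.1: p < α → reject H₀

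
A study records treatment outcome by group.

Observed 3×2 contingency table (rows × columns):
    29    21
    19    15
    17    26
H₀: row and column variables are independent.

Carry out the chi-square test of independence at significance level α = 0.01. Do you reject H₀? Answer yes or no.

Row totals [50, 34, 43], col totals [65, 62], n=127
χ² = (29−25.59)²/25.59 + (21−24.41)²/24.41 + (19−17.40)²/17.40 + (15−16.60)²/16.60 + (17−22.01)²/22.01 + (26−20.99)²/20.99 = 3.5654
df = 2
p-value (upper-tail) = 0.16818
At α=0.01: p ≥ α → fail to reject H₀

reject H₀: no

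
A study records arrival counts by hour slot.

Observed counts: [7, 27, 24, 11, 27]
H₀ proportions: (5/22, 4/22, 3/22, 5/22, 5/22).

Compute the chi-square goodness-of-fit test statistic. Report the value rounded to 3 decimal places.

test statistic = 30.970

n = 96; E_i = n·p_i = [21.82, 17.45, 13.09, 21.82, 21.82]
χ² = (7−21.82)²/21.82 + (27−17.45)²/17.45 + (24−13.09)²/13.09 + (11−21.82)²/21.82 + (27−21.82)²/21.82 = 30.9698
df = 4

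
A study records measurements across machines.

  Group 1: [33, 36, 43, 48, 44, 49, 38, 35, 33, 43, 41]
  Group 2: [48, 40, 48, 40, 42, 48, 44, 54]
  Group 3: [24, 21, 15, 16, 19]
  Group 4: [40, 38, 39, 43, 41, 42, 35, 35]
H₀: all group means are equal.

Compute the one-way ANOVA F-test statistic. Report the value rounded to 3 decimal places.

test statistic = 35.817

Group means [40.27, 45.50, 19.00, 39.12], grand mean 37.969
SSB = Σnᵢ(x̄ᵢ−x̄)² = 2321.912; SSW = ΣΣ(x−x̄ᵢ)² = 605.057
MSB = 2321.912/3 = 773.9706; MSW = 605.057/28 = 21.6092
F = MSB/MSW = 35.8168
df = (3, 28)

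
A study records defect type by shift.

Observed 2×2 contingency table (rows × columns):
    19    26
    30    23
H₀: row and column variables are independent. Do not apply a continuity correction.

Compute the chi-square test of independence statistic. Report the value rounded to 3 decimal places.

test statistic = 2.013

Row totals [45, 53], col totals [49, 49], n=98
χ² = (19−22.50)²/22.50 + (26−22.50)²/22.50 + (30−26.50)²/26.50 + (23−26.50)²/26.50 = 2.0134
df = 1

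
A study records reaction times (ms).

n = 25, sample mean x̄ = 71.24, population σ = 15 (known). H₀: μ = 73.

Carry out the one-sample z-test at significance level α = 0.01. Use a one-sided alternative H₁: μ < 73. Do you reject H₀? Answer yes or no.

reject H₀: no

SE = σ/√n = 15/√25 = 3.0000
z = (x̄−μ₀)/SE = (71.24−73)/3.0000 = -0.5867
p-value (one-sided, H₁ less) = 0.27871
At α=0.01: p ≥ α → fail to reject H₀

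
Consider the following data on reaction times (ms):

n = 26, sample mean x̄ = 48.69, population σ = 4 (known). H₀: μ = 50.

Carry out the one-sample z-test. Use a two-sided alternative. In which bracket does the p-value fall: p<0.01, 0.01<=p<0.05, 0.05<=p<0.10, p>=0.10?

p-value bracket: 0.05<=p<0.10

SE = σ/√n = 4/√26 = 0.7845
z = (x̄−μ₀)/SE = (48.69−50)/0.7845 = -1.6699
p-value (two-sided) = 0.09493
→ bracket: 0.05<=p<0.10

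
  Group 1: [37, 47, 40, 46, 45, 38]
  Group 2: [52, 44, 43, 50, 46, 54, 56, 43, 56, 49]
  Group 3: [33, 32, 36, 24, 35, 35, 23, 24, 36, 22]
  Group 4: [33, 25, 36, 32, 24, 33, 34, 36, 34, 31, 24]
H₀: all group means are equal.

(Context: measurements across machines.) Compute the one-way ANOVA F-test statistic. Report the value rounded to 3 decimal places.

Group means [42.17, 49.30, 30.00, 31.09], grand mean 37.514
SSB = Σnᵢ(x̄ᵢ−x̄)² = 2537.401; SSW = ΣΣ(x−x̄ᵢ)² = 863.842
MSB = 2537.401/3 = 845.8003; MSW = 863.842/33 = 26.1770
F = MSB/MSW = 32.3108
df = (3, 33)

test statistic = 32.311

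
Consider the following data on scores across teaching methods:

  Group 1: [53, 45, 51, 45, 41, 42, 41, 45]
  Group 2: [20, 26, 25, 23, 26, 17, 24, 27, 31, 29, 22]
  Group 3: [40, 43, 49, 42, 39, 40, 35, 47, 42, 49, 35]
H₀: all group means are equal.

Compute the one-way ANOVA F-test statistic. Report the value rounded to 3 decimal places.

Group means [45.38, 24.55, 41.91], grand mean 36.467
SSB = Σnᵢ(x̄ᵢ−x̄)² = 2523.955; SSW = ΣΣ(x−x̄ᵢ)² = 537.511
MSB = 2523.955/2 = 1261.9777; MSW = 537.511/27 = 19.9078
F = MSB/MSW = 63.3910
df = (2, 27)

test statistic = 63.391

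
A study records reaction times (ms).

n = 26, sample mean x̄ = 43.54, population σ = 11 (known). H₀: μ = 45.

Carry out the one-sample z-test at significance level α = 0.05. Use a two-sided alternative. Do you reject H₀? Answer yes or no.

SE = σ/√n = 11/√26 = 2.1573
z = (x̄−μ₀)/SE = (43.54−45)/2.1573 = -0.6768
p-value (two-sided) = 0.49855
At α=0.05: p ≥ α → fail to reject H₀

reject H₀: no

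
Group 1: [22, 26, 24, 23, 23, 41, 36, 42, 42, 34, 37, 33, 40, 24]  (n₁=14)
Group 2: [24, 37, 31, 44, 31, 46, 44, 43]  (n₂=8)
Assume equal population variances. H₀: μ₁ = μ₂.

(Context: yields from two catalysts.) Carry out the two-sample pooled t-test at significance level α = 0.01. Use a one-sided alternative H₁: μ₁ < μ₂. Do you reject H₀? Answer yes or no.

reject H₀: no

x̄₁=31.929, s₁=7.927, n₁=14
x̄₂=37.500, s₂=8.053, n₂=8
s_p² = [13·7.927² + 7·8.053²]/20 = 63.5464
SE = √(s_p²·(1/14+1/8)) = 3.5330
t = (31.929−37.500)/3.5330 = -1.5770
df = 20
p-value (one-sided, H₁ less) = 0.06525
At α=0.01: p ≥ α → fail to reject H₀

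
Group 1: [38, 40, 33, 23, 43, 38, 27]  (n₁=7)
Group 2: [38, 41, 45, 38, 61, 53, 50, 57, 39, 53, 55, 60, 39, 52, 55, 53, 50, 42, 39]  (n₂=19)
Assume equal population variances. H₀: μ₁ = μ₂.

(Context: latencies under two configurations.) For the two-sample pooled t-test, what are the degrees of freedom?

df = n₁ + n₂ − 2 = 7 + 19 − 2 = 24

degrees of freedom = 24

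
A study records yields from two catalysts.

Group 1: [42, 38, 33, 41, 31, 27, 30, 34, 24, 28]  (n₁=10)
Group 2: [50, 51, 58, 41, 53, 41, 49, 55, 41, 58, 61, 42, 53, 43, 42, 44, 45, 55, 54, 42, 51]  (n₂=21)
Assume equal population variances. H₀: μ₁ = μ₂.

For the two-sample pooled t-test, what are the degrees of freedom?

degrees of freedom = 29

df = n₁ + n₂ − 2 = 10 + 21 − 2 = 29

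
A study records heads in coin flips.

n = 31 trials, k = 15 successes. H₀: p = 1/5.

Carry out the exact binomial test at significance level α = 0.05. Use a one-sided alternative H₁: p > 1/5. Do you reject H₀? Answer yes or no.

reject H₀: yes

Exact binomial: n=31, k=15, p₀=1/5=0.2000
P(X≥15) from Σ C(n,i)·p₀^i·(1−p₀)^(n−i)
p-value (one-sided, H₁ greater) = 0.00037
At α=0.05: p < α → reject H₀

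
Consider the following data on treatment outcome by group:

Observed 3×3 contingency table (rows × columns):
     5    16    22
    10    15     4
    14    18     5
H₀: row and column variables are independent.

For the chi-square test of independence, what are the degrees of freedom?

df = (r−1)(c−1) = (3−1)·(3−1) = 4

degrees of freedom = 4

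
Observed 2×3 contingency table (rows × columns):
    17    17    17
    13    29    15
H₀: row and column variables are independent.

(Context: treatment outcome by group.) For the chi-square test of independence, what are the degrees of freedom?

df = (r−1)(c−1) = (2−1)·(3−1) = 2

degrees of freedom = 2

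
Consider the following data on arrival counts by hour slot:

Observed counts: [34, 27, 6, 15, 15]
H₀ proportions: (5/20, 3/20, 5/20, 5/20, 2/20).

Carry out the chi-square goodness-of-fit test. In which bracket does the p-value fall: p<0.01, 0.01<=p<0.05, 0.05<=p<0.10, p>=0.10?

p-value bracket: p<0.01

n = 97; E_i = n·p_i = [24.25, 14.55, 24.25, 24.25, 9.70]
χ² = (34−24.25)²/24.25 + (27−14.55)²/14.55 + (6−24.25)²/24.25 + (15−24.25)²/24.25 + (15−9.70)²/9.70 = 34.7320
df = 4
p-value (upper-tail) = 0.00000
→ bracket: p<0.01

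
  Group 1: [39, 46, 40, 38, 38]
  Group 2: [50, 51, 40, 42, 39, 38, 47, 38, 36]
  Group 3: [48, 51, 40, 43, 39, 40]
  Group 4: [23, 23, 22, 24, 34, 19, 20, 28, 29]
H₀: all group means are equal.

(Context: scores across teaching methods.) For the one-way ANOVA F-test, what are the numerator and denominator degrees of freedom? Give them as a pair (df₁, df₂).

k = 4 groups, N = 29 total
df = (k−1, N−k) = (4−1, 29−4) = (3, 25)

degrees of freedom = [3, 25]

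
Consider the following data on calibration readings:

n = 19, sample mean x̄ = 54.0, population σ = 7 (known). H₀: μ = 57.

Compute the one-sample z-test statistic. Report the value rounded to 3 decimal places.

SE = σ/√n = 7/√19 = 1.6059
z = (x̄−μ₀)/SE = (54.0−57)/1.6059 = -1.8681

test statistic = -1.868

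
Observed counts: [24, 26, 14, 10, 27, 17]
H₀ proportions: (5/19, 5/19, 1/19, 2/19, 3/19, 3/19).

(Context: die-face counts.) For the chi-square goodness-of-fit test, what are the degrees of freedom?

degrees of freedom = 5

df = k − 1 = 6 − 1 = 5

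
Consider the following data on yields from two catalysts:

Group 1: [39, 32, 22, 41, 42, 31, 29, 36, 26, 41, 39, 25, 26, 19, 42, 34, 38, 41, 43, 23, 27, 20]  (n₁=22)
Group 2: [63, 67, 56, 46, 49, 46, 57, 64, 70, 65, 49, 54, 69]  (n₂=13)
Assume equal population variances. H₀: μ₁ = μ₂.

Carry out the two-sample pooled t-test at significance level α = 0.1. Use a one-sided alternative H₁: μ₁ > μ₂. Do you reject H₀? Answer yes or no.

x̄₁=32.545, s₁=8.052, n₁=22
x̄₂=58.077, s₂=8.789, n₂=13
s_p² = [21·8.052² + 12·8.789²]/33 = 69.3448
SE = √(s_p²·(1/22+1/13)) = 2.9131
t = (32.545−58.077)/2.9131 = -8.7643
df = 33
p-value (one-sided, H₁ greater) = 1.00000
At α=0.1: p ≥ α → fail to reject H₀

reject H₀: no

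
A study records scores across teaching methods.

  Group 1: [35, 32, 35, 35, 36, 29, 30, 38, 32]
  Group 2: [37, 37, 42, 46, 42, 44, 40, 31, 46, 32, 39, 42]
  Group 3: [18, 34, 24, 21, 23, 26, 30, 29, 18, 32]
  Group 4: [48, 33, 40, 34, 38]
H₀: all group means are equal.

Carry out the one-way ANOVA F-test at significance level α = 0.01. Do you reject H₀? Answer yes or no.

reject H₀: yes

Group means [33.56, 39.83, 25.50, 38.60], grand mean 34.111
SSB = Σnᵢ(x̄ᵢ−x̄)² = 1237.967; SSW = ΣΣ(x−x̄ᵢ)² = 765.589
MSB = 1237.967/3 = 412.6556; MSW = 765.589/32 = 23.9247
F = MSB/MSW = 17.2481
df = (3, 32)
p-value (upper-tail) = 0.00000
At α=0.01: p < α → reject H₀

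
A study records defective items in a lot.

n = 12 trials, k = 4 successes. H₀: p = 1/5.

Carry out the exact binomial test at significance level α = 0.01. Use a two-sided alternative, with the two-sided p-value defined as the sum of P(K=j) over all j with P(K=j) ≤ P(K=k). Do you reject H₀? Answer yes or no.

Exact binomial: n=12, k=4, p₀=1/5=0.2000
P(X=j) = C(n,j)·p₀^j·(1−p₀)^(n−j); p = Σ P(X=j) over j with P(X=j) ≤ P(X=4)
p-value (two-sided) = 0.27415
At α=0.01: p ≥ α → fail to reject H₀

reject H₀: no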